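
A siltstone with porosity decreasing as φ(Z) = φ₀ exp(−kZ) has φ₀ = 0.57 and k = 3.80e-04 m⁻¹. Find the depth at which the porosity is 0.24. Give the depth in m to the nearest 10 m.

2280 m

Working in km (1 km = 1000 m; k in km⁻¹ = k in m⁻¹ × 1000):
Invert Athy's law: Z = ln(φ₀/φ) / k
Z = ln(0.57/0.24) / 0.38 = ln(2.375) / 0.38 = 0.8650 / 0.38 = 2.276 km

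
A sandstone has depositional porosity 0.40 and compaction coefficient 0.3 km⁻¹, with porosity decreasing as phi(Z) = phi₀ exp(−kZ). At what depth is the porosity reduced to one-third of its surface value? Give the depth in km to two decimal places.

phi/phi₀ = 1/3 ⇒ exp(−k·Z) = 1/3 ⇒ Z = ln(3) / k
Z = 1.0986 / 0.3 = 3.662 km

3.66 km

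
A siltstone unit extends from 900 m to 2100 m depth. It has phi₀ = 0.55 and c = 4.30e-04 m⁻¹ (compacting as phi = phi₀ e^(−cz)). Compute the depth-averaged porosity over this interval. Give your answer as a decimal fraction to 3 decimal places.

0.292

Working in km (1 km = 1000 m; c in km⁻¹ = c in m⁻¹ × 1000):
⟨phi⟩ = (1/(z₂−z₁)) ∫ phi₀ e^(−cz) dz = phi₀·(e^(−c·z₁) − e^(−c·z₂)) / (c·(z₂−z₁))
e^(−0.43×0.9) = 0.6791; e^(−0.43×2.1) = 0.4054
⟨phi⟩ = 0.55 × (0.6791 − 0.4054) / (0.43 × 1.2) = 0.55 × 0.5305 = 0.2918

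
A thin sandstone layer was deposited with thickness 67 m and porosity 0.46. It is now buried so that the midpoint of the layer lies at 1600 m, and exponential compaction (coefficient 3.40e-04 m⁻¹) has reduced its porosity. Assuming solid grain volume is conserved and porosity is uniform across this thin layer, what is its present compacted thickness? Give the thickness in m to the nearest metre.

Working in km (1 km = 1000 m; β in km⁻¹ = β in m⁻¹ × 1000):
Porosity at 1.6 km: n = 0.46·exp(−0.34×1.6) = 0.2670
Solid-volume conservation: h(1−n) = h₀(1−n₀) ⇒ h = h₀·(1−n₀)/(1−n)
h = 0.067 × (1 − 0.46)/(1 − 0.2670) = 0.067 × 0.7367 = 0.0494 km

49 m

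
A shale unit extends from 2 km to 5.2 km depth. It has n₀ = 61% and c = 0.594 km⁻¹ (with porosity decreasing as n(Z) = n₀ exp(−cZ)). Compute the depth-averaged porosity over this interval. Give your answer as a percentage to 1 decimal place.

⟨n⟩ = (1/(Z₂−Z₁)) ∫ n₀ e^(−cZ) dZ = n₀·(e^(−c·Z₁) − e^(−c·Z₂)) / (c·(Z₂−Z₁))
e^(−0.594×2) = 0.3048; e^(−0.594×5.2) = 0.0456
⟨n⟩ = 0.61 × (0.3048 − 0.0456) / (0.594 × 3.2) = 0.61 × 0.1364 = 0.0832

8.3%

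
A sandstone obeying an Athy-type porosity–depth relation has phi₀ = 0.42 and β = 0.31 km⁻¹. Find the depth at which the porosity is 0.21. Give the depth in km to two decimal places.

2.24 km

Invert Athy's law: d = ln(phi₀/phi) / β
d = ln(0.42/0.21) / 0.31 = ln(2) / 0.31 = 0.6931 / 0.31 = 2.236 km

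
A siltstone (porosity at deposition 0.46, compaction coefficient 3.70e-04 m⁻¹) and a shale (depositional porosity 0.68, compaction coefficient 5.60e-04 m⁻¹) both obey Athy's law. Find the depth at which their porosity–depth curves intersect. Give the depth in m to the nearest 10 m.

2060 m

Working in km (1 km = 1000 m; β in km⁻¹ = β in m⁻¹ × 1000):
Set n₀ₐ e^(−βₐz) = n₀ᵦ e^(−βᵦz) ⇒ ln(n₀ₐ/n₀ᵦ) = (βₐ − βᵦ)·z
z = ln(0.46/0.68) / (0.37 − 0.56) = -0.3909 / -0.19 = 2.057 km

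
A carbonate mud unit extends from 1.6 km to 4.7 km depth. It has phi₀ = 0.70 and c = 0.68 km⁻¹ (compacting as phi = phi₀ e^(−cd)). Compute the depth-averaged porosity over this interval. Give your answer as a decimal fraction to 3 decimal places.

⟨phi⟩ = (1/(d₂−d₁)) ∫ phi₀ e^(−cd) dd = phi₀·(e^(−c·d₁) − e^(−c·d₂)) / (c·(d₂−d₁))
e^(−0.68×1.6) = 0.3369; e^(−0.68×4.7) = 0.0409
⟨phi⟩ = 0.7 × (0.3369 − 0.0409) / (0.68 × 3.1) = 0.7 × 0.1404 = 0.0983

0.098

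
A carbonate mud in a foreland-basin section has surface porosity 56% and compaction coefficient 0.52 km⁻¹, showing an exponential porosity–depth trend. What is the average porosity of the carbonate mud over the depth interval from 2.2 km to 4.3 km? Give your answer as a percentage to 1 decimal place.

10.9%

⟨φ⟩ = (1/(z₂−z₁)) ∫ φ₀ e^(−kz) dz = φ₀·(e^(−k·z₁) − e^(−k·z₂)) / (k·(z₂−z₁))
e^(−0.52×2.2) = 0.3185; e^(−0.52×4.3) = 0.1069
⟨φ⟩ = 0.56 × (0.3185 − 0.1069) / (0.52 × 2.1) = 0.56 × 0.1938 = 0.1085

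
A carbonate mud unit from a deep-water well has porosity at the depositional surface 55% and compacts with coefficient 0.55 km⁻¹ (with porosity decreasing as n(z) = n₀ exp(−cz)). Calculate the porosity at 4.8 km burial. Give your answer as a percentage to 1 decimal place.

3.9%

n = n₀·exp(−c·z) = 0.55 × exp(−0.55 × 4.8) = 0.55 × exp(−2.64)
  = 0.55 × 0.0714 = 0.0392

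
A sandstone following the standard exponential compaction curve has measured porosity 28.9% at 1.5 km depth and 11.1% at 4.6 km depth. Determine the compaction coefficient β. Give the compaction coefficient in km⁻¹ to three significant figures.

Athy: phi(z) = phi₀ e^(−βz) ⇒ phi₁/phi₂ = e^{β(z₂−z₁)} ⇒ β = ln(phi₁/phi₂)/(z₂−z₁)
β = ln(0.289/0.111) / (4.6 − 1.5) = ln(2.604) / 3.1 = 0.9569 / 3.1 = 0.3087 km⁻¹

0.309 km⁻¹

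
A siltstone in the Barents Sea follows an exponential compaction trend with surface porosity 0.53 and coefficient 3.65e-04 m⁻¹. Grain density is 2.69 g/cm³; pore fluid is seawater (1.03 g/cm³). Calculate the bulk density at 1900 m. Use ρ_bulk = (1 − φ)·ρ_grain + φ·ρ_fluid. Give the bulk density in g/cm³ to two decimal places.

Working in km (1 km = 1000 m; β in km⁻¹ = β in m⁻¹ × 1000):
Porosity at depth: n = 0.53·exp(−0.365×1.9) = 0.53×0.4998 = 0.2649
Bulk density: ρ_b = (1−n)ρ_g + n·ρ_f = 0.7351×2.69 + 0.2649×1.03
       = 1.977 + 0.273 = 2.250 g/cm³

2.25 g/cm³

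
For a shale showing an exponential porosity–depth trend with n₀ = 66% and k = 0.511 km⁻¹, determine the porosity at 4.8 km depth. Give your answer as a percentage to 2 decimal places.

n = n₀·exp(−k·z) = 0.66 × exp(−0.511 × 4.8) = 0.66 × exp(−2.453)
  = 0.66 × 0.0861 = 0.0568

5.68%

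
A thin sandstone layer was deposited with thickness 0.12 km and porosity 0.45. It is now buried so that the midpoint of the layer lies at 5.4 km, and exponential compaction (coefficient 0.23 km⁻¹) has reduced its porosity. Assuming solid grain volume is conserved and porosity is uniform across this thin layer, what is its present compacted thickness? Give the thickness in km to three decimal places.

Porosity at 5.4 km: φ = 0.45·exp(−0.23×5.4) = 0.1300
Solid-volume conservation: h(1−φ) = h₀(1−φ₀) ⇒ h = h₀·(1−φ₀)/(1−φ)
h = 0.12 × (1 − 0.45)/(1 − 0.1300) = 0.12 × 0.6322 = 0.0759 km

0.076 km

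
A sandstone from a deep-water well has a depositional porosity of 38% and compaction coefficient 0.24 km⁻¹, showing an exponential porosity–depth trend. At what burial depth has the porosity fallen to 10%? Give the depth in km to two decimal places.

Invert Athy's law: Z = ln(phi₀/phi) / k
Z = ln(0.38/0.1) / 0.24 = ln(3.8) / 0.24 = 1.3350 / 0.24 = 5.563 km

5.56 km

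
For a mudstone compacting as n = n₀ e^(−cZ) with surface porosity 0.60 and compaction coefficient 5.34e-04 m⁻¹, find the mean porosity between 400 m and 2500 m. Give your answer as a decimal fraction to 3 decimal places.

Working in km (1 km = 1000 m; c in km⁻¹ = c in m⁻¹ × 1000):
⟨n⟩ = (1/(Z₂−Z₁)) ∫ n₀ e^(−cZ) dZ = n₀·(e^(−c·Z₁) − e^(−c·Z₂)) / (c·(Z₂−Z₁))
e^(−0.534×0.4) = 0.8077; e^(−0.534×2.5) = 0.2632
⟨n⟩ = 0.6 × (0.8077 − 0.2632) / (0.534 × 2.1) = 0.6 × 0.4856 = 0.2913

0.291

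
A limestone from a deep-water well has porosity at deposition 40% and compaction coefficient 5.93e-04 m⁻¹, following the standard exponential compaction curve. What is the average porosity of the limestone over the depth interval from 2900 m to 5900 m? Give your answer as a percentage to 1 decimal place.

Working in km (1 km = 1000 m; c in km⁻¹ = c in m⁻¹ × 1000):
⟨n⟩ = (1/(z₂−z₁)) ∫ n₀ e^(−cz) dz = n₀·(e^(−c·z₁) − e^(−c·z₂)) / (c·(z₂−z₁))
e^(−0.593×2.9) = 0.1791; e^(−0.593×5.9) = 0.0302
⟨n⟩ = 0.4 × (0.1791 − 0.0302) / (0.593 × 3) = 0.4 × 0.0837 = 0.0335

3.3%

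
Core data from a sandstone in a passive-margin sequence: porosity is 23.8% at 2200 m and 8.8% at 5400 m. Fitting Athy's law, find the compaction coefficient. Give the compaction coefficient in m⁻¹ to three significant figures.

Working in km (1 km = 1000 m; β in km⁻¹ = β in m⁻¹ × 1000):
Athy: φ(Z) = φ₀ e^(−βZ) ⇒ φ₁/φ₂ = e^{β(Z₂−Z₁)} ⇒ β = ln(φ₁/φ₂)/(Z₂−Z₁)
β = ln(0.238/0.088) / (5.4 − 2.2) = ln(2.705) / 3.2 = 0.9949 / 3.2 = 0.3109 km⁻¹

0.000311 m⁻¹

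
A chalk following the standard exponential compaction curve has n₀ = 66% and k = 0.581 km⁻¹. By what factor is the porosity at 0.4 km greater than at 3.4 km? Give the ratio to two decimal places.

n(d₁)/n(d₂) = e^(−k·d₁)/e^(−k·d₂) = e^{k(d₂−d₁)}
= exp(0.581 × 3) = exp(1.743) = 5.7145

5.71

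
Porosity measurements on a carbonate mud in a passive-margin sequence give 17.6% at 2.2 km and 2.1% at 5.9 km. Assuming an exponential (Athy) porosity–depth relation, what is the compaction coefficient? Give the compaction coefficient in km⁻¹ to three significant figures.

Athy: n(Z) = n₀ e^(−kZ) ⇒ n₁/n₂ = e^{k(Z₂−Z₁)} ⇒ k = ln(n₁/n₂)/(Z₂−Z₁)
k = ln(0.176/0.021) / (5.9 − 2.2) = ln(8.381) / 3.7 = 2.1260 / 3.7 = 0.5746 km⁻¹

0.575 km⁻¹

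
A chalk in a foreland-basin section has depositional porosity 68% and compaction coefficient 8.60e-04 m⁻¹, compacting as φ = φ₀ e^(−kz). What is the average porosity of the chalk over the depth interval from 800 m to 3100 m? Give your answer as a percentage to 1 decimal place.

14.9%

Working in km (1 km = 1000 m; k in km⁻¹ = k in m⁻¹ × 1000):
⟨φ⟩ = (1/(z₂−z₁)) ∫ φ₀ e^(−kz) dz = φ₀·(e^(−k·z₁) − e^(−k·z₂)) / (k·(z₂−z₁))
e^(−0.86×0.8) = 0.5026; e^(−0.86×3.1) = 0.0695
⟨φ⟩ = 0.68 × (0.5026 − 0.0695) / (0.86 × 2.3) = 0.68 × 0.2189 = 0.1489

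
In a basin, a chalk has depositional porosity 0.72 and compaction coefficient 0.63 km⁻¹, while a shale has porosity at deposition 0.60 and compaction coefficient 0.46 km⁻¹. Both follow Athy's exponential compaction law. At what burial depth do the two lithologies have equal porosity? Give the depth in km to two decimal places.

1.07 km

Set phi₀ₐ e^(−cₐd) = phi₀ᵦ e^(−cᵦd) ⇒ ln(phi₀ₐ/phi₀ᵦ) = (cₐ − cᵦ)·d
d = ln(0.72/0.6) / (0.63 − 0.46) = 0.1823 / 0.17 = 1.072 km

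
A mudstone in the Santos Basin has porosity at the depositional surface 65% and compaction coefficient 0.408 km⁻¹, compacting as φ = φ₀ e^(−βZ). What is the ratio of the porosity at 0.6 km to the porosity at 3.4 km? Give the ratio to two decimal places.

3.13

φ(Z₁)/φ(Z₂) = e^(−β·Z₁)/e^(−β·Z₂) = e^{β(Z₂−Z₁)}
= exp(0.408 × 2.8) = exp(1.142) = 3.1343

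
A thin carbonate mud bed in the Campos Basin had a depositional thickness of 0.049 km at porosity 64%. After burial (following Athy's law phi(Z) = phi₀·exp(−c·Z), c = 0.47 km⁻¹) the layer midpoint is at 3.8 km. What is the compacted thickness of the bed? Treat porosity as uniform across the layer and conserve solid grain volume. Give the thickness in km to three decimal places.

0.020 km

Porosity at 3.8 km: phi = 0.64·exp(−0.47×3.8) = 0.1073
Solid-volume conservation: h(1−phi) = h₀(1−phi₀) ⇒ h = h₀·(1−phi₀)/(1−phi)
h = 0.049 × (1 − 0.64)/(1 − 0.1073) = 0.049 × 0.4033 = 0.0198 km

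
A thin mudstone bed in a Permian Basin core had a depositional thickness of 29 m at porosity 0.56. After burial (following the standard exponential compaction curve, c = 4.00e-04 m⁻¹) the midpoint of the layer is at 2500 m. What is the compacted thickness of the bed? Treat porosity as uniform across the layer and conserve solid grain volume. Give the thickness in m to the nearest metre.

16 m

Working in km (1 km = 1000 m; c in km⁻¹ = c in m⁻¹ × 1000):
Porosity at 2.5 km: n = 0.56·exp(−0.4×2.5) = 0.2060
Solid-volume conservation: h(1−n) = h₀(1−n₀) ⇒ h = h₀·(1−n₀)/(1−n)
h = 0.029 × (1 − 0.56)/(1 − 0.2060) = 0.029 × 0.5542 = 0.0161 km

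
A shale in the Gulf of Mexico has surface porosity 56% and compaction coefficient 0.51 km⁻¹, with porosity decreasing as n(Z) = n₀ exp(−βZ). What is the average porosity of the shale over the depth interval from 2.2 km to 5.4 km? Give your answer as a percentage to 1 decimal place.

9.0%

⟨n⟩ = (1/(Z₂−Z₁)) ∫ n₀ e^(−βZ) dZ = n₀·(e^(−β·Z₁) − e^(−β·Z₂)) / (β·(Z₂−Z₁))
e^(−0.51×2.2) = 0.3256; e^(−0.51×5.4) = 0.0637
⟨n⟩ = 0.56 × (0.3256 − 0.0637) / (0.51 × 3.2) = 0.56 × 0.1605 = 0.0899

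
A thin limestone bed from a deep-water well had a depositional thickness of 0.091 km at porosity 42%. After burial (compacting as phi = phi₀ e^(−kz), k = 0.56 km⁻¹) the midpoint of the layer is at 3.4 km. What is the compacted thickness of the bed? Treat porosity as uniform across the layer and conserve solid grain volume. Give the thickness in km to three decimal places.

Porosity at 3.4 km: phi = 0.42·exp(−0.56×3.4) = 0.0626
Solid-volume conservation: h(1−phi) = h₀(1−phi₀) ⇒ h = h₀·(1−phi₀)/(1−phi)
h = 0.091 × (1 − 0.42)/(1 − 0.0626) = 0.091 × 0.6187 = 0.0563 km

0.056 km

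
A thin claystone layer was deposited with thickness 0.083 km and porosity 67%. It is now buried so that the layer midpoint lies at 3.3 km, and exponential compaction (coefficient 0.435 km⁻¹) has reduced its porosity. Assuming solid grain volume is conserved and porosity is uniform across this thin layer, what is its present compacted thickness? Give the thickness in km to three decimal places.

Porosity at 3.3 km: phi = 0.67·exp(−0.435×3.3) = 0.1595
Solid-volume conservation: h(1−phi) = h₀(1−phi₀) ⇒ h = h₀·(1−phi₀)/(1−phi)
h = 0.083 × (1 − 0.67)/(1 − 0.1595) = 0.083 × 0.3926 = 0.0326 km

0.033 km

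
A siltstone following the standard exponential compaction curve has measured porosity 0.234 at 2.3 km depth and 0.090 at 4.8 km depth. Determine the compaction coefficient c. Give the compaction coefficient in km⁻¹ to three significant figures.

0.382 km⁻¹

Athy: phi(d) = phi₀ e^(−cd) ⇒ phi₁/phi₂ = e^{c(d₂−d₁)} ⇒ c = ln(phi₁/phi₂)/(d₂−d₁)
c = ln(0.234/0.09) / (4.8 − 2.3) = ln(2.6) / 2.5 = 0.9555 / 2.5 = 0.3822 km⁻¹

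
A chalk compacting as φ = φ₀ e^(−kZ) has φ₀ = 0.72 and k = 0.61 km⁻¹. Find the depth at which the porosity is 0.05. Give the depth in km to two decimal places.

Invert Athy's law: Z = ln(φ₀/φ) / k
Z = ln(0.72/0.05) / 0.61 = ln(14.4) / 0.61 = 2.6672 / 0.61 = 4.373 km

4.37 km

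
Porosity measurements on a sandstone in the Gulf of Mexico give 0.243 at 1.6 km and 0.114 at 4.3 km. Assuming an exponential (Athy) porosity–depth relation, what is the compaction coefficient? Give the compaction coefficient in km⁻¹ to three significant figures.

Athy: φ(Z) = φ₀ e^(−cZ) ⇒ φ₁/φ₂ = e^{c(Z₂−Z₁)} ⇒ c = ln(φ₁/φ₂)/(Z₂−Z₁)
c = ln(0.243/0.114) / (4.3 − 1.6) = ln(2.132) / 2.7 = 0.7569 / 2.7 = 0.2803 km⁻¹

0.280 km⁻¹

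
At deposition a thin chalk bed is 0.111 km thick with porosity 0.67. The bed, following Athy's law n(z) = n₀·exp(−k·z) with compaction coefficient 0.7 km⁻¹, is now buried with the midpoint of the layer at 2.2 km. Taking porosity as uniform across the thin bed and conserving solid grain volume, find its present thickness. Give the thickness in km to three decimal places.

0.043 km

Porosity at 2.2 km: n = 0.67·exp(−0.7×2.2) = 0.1436
Solid-volume conservation: h(1−n) = h₀(1−n₀) ⇒ h = h₀·(1−n₀)/(1−n)
h = 0.111 × (1 − 0.67)/(1 − 0.1436) = 0.111 × 0.3853 = 0.0428 km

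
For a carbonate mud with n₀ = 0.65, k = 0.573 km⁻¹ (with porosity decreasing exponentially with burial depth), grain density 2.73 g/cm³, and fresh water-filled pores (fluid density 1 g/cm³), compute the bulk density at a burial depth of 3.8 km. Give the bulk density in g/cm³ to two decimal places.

2.60 g/cm³

Porosity at depth: n = 0.65·exp(−0.573×3.8) = 0.65×0.1133 = 0.0737
Bulk density: ρ_b = (1−n)ρ_g + n·ρ_f = 0.9263×2.73 + 0.0737×1
       = 2.529 + 0.074 = 2.603 g/cm³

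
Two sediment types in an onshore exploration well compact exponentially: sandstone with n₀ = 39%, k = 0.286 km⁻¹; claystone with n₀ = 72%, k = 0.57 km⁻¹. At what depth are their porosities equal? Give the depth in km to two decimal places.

2.16 km

Set n₀ₐ e^(−kₐZ) = n₀ᵦ e^(−kᵦZ) ⇒ ln(n₀ₐ/n₀ᵦ) = (kₐ − kᵦ)·Z
Z = ln(0.39/0.72) / (0.286 − 0.57) = -0.6131 / -0.284 = 2.159 km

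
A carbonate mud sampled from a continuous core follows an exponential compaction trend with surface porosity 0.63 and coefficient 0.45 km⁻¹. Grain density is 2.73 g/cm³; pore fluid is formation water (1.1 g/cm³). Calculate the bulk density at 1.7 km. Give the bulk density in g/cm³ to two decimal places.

Porosity at depth: n = 0.63·exp(−0.45×1.7) = 0.63×0.4653 = 0.2932
Bulk density: ρ_b = (1−n)ρ_g + n·ρ_f = 0.7068×2.73 + 0.2932×1.1
       = 1.930 + 0.322 = 2.252 g/cm³

2.25 g/cm³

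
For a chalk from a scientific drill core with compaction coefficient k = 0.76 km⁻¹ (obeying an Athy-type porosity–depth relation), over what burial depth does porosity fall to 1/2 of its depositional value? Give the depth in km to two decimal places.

φ/φ₀ = 1/2 ⇒ exp(−k·Z) = 1/2 ⇒ Z = ln(2) / k
Z = 0.6931 / 0.76 = 0.912 km

0.91 km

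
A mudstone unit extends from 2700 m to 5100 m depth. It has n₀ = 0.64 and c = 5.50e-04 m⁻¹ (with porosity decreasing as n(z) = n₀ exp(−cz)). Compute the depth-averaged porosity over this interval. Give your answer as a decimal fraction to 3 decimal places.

Working in km (1 km = 1000 m; c in km⁻¹ = c in m⁻¹ × 1000):
⟨n⟩ = (1/(z₂−z₁)) ∫ n₀ e^(−cz) dz = n₀·(e^(−c·z₁) − e^(−c·z₂)) / (c·(z₂−z₁))
e^(−0.55×2.7) = 0.2265; e^(−0.55×5.1) = 0.0605
⟨n⟩ = 0.64 × (0.2265 − 0.0605) / (0.55 × 2.4) = 0.64 × 0.1258 = 0.0805

0.080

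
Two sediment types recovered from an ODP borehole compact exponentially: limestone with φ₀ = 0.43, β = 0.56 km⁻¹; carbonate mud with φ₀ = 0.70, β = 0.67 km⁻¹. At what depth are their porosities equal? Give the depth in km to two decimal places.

Set φ₀ₐ e^(−βₐz) = φ₀ᵦ e^(−βᵦz) ⇒ ln(φ₀ₐ/φ₀ᵦ) = (βₐ − βᵦ)·z
z = ln(0.43/0.7) / (0.56 − 0.67) = -0.4873 / -0.11 = 4.430 km

4.43 km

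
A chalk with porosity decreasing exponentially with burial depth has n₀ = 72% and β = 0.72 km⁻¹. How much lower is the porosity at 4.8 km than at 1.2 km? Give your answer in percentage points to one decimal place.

28.1 percentage points

n(1.2) = 0.72·e^(−0.72×1.2) = 0.3035
n(4.8) = 0.72·e^(−0.72×4.8) = 0.0227
Δn = 0.3035 − 0.0227 = 0.2807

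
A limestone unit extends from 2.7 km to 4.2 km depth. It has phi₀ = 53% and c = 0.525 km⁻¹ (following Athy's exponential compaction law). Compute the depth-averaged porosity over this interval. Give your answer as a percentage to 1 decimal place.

8.9%

⟨phi⟩ = (1/(d₂−d₁)) ∫ phi₀ e^(−cd) dd = phi₀·(e^(−c·d₁) − e^(−c·d₂)) / (c·(d₂−d₁))
e^(−0.525×2.7) = 0.2423; e^(−0.525×4.2) = 0.1103
⟨phi⟩ = 0.53 × (0.2423 − 0.1103) / (0.525 × 1.5) = 0.53 × 0.1677 = 0.0889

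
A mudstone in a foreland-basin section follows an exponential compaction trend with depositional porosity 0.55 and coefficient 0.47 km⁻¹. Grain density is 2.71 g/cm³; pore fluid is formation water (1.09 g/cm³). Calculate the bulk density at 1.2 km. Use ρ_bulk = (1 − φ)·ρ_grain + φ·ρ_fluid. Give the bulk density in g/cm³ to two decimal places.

Porosity at depth: phi = 0.55·exp(−0.47×1.2) = 0.55×0.5689 = 0.3129
Bulk density: ρ_b = (1−phi)ρ_g + phi·ρ_f = 0.6871×2.71 + 0.3129×1.09
       = 1.862 + 0.341 = 2.203 g/cm³

2.20 g/cm³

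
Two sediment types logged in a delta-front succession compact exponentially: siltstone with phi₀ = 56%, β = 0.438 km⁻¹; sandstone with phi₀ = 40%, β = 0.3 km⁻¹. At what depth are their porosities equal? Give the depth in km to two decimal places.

Set phi₀ₐ e^(−βₐz) = phi₀ᵦ e^(−βᵦz) ⇒ ln(phi₀ₐ/phi₀ᵦ) = (βₐ − βᵦ)·z
z = ln(0.56/0.4) / (0.438 − 0.3) = 0.3365 / 0.138 = 2.438 km

2.44 km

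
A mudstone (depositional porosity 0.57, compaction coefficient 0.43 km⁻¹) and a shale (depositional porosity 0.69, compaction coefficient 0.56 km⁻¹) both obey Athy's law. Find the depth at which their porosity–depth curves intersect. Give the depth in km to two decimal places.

Set φ₀ₐ e^(−βₐd) = φ₀ᵦ e^(−βᵦd) ⇒ ln(φ₀ₐ/φ₀ᵦ) = (βₐ − βᵦ)·d
d = ln(0.57/0.69) / (0.43 − 0.56) = -0.1911 / -0.13 = 1.470 km

1.47 km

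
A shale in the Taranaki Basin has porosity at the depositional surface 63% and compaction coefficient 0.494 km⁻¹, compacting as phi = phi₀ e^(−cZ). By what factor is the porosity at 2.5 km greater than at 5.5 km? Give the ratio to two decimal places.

4.40

phi(Z₁)/phi(Z₂) = e^(−c·Z₁)/e^(−c·Z₂) = e^{c(Z₂−Z₁)}
= exp(0.494 × 3) = exp(1.482) = 4.4017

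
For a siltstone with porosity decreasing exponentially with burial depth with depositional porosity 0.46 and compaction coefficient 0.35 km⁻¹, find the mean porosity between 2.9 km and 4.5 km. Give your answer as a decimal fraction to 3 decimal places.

⟨n⟩ = (1/(Z₂−Z₁)) ∫ n₀ e^(−kZ) dZ = n₀·(e^(−k·Z₁) − e^(−k·Z₂)) / (k·(Z₂−Z₁))
e^(−0.35×2.9) = 0.3624; e^(−0.35×4.5) = 0.2070
⟨n⟩ = 0.46 × (0.3624 − 0.2070) / (0.35 × 1.6) = 0.46 × 0.2775 = 0.1276

0.128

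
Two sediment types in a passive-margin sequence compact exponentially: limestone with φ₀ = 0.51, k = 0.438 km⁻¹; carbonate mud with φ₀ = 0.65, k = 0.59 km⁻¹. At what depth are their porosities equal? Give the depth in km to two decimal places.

1.60 km

Set φ₀ₐ e^(−kₐZ) = φ₀ᵦ e^(−kᵦZ) ⇒ ln(φ₀ₐ/φ₀ᵦ) = (kₐ − kᵦ)·Z
Z = ln(0.51/0.65) / (0.438 − 0.59) = -0.2426 / -0.152 = 1.596 km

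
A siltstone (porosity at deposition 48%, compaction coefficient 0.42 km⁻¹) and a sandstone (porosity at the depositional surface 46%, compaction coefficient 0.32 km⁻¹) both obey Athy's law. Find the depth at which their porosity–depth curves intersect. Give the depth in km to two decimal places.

0.43 km

Set φ₀ₐ e^(−cₐZ) = φ₀ᵦ e^(−cᵦZ) ⇒ ln(φ₀ₐ/φ₀ᵦ) = (cₐ − cᵦ)·Z
Z = ln(0.48/0.46) / (0.42 − 0.32) = 0.0426 / 0.1 = 0.426 km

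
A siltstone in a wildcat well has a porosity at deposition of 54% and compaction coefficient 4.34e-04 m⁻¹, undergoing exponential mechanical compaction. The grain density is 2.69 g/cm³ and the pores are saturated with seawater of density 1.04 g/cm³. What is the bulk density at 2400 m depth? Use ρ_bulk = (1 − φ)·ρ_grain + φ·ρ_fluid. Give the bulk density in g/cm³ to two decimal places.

2.38 g/cm³

Working in km (1 km = 1000 m; c in km⁻¹ = c in m⁻¹ × 1000):
Porosity at depth: n = 0.54·exp(−0.434×2.4) = 0.54×0.3529 = 0.1906
Bulk density: ρ_b = (1−n)ρ_g + n·ρ_f = 0.8094×2.69 + 0.1906×1.04
       = 2.177 + 0.198 = 2.376 g/cm³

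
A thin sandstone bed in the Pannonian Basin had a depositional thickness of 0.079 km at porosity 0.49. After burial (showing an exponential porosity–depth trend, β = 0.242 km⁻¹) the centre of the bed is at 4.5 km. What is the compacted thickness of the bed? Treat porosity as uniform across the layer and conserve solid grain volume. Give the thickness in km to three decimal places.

0.048 km

Porosity at 4.5 km: φ = 0.49·exp(−0.242×4.5) = 0.1649
Solid-volume conservation: h(1−φ) = h₀(1−φ₀) ⇒ h = h₀·(1−φ₀)/(1−φ)
h = 0.079 × (1 − 0.49)/(1 − 0.1649) = 0.079 × 0.6107 = 0.0482 km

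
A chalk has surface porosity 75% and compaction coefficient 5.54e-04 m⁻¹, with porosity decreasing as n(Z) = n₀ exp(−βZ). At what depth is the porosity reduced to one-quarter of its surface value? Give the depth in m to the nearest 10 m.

2500 m

Working in km (1 km = 1000 m; β in km⁻¹ = β in m⁻¹ × 1000):
n/n₀ = 1/4 ⇒ exp(−β·Z) = 1/4 ⇒ Z = ln(4) / β
Z = 1.3863 / 0.554 = 2.502 km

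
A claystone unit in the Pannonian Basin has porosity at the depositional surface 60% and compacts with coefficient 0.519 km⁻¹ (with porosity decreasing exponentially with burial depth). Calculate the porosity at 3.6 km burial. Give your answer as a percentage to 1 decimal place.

n = n₀·exp(−k·d) = 0.6 × exp(−0.519 × 3.6) = 0.6 × exp(−1.868)
  = 0.6 × 0.1544 = 0.0926

9.3%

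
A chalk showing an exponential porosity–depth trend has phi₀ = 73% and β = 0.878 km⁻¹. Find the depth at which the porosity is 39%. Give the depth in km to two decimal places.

Invert Athy's law: z = ln(phi₀/phi) / β
z = ln(0.73/0.39) / 0.878 = ln(1.872) / 0.878 = 0.6269 / 0.878 = 0.714 km

0.71 km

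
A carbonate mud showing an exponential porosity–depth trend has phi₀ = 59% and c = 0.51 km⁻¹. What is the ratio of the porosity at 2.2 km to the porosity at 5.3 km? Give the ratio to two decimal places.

phi(Z₁)/phi(Z₂) = e^(−c·Z₁)/e^(−c·Z₂) = e^{c(Z₂−Z₁)}
= exp(0.51 × 3.1) = exp(1.581) = 4.8598

4.86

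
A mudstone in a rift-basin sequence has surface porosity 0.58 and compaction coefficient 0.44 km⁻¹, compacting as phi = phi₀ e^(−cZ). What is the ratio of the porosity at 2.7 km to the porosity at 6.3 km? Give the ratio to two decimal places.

phi(Z₁)/phi(Z₂) = e^(−c·Z₁)/e^(−c·Z₂) = e^{c(Z₂−Z₁)}
= exp(0.44 × 3.6) = exp(1.584) = 4.8744

4.87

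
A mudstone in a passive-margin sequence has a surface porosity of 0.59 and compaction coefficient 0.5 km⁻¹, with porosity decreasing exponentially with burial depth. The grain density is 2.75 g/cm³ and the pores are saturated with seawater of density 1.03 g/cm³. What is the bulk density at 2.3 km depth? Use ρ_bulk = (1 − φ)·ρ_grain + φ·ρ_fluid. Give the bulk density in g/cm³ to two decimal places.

Porosity at depth: phi = 0.59·exp(−0.5×2.3) = 0.59×0.3166 = 0.1868
Bulk density: ρ_b = (1−phi)ρ_g + phi·ρ_f = 0.8132×2.75 + 0.1868×1.03
       = 2.236 + 0.192 = 2.429 g/cm³

2.43 g/cm³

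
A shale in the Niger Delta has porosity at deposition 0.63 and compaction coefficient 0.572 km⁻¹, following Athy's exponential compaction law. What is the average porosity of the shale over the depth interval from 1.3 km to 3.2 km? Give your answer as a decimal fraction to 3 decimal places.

0.183

⟨φ⟩ = (1/(d₂−d₁)) ∫ φ₀ e^(−kd) dd = φ₀·(e^(−k·d₁) − e^(−k·d₂)) / (k·(d₂−d₁))
e^(−0.572×1.3) = 0.4754; e^(−0.572×3.2) = 0.1603
⟨φ⟩ = 0.63 × (0.4754 − 0.1603) / (0.572 × 1.9) = 0.63 × 0.2899 = 0.1826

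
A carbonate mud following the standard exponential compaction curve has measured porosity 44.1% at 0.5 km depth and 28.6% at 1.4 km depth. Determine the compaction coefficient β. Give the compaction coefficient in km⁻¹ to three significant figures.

Athy: n(Z) = n₀ e^(−βZ) ⇒ n₁/n₂ = e^{β(Z₂−Z₁)} ⇒ β = ln(n₁/n₂)/(Z₂−Z₁)
β = ln(0.441/0.286) / (1.4 − 0.5) = ln(1.542) / 0.9 = 0.4331 / 0.9 = 0.4812 km⁻¹

0.481 km⁻¹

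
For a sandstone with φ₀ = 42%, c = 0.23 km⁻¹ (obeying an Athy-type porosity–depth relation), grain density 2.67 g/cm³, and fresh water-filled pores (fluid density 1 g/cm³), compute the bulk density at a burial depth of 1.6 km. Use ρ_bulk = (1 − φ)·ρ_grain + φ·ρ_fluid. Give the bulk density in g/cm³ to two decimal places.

Porosity at depth: φ = 0.42·exp(−0.23×1.6) = 0.42×0.6921 = 0.2907
Bulk density: ρ_b = (1−φ)ρ_g + φ·ρ_f = 0.7093×2.67 + 0.2907×1
       = 1.894 + 0.291 = 2.185 g/cm³

2.18 g/cm³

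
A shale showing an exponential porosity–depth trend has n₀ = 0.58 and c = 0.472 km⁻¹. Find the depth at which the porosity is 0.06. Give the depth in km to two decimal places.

Invert Athy's law: z = ln(n₀/n) / c
z = ln(0.58/0.06) / 0.472 = ln(9.667) / 0.472 = 2.2687 / 0.472 = 4.807 km

4.81 km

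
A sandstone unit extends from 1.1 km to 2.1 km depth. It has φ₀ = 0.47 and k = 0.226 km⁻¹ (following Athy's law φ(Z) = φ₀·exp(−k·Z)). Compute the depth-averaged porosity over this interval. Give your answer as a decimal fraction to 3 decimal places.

⟨φ⟩ = (1/(Z₂−Z₁)) ∫ φ₀ e^(−kZ) dZ = φ₀·(e^(−k·Z₁) − e^(−k·Z₂)) / (k·(Z₂−Z₁))
e^(−0.226×1.1) = 0.7799; e^(−0.226×2.1) = 0.6221
⟨φ⟩ = 0.47 × (0.7799 − 0.6221) / (0.226 × 1) = 0.47 × 0.6980 = 0.3281

0.328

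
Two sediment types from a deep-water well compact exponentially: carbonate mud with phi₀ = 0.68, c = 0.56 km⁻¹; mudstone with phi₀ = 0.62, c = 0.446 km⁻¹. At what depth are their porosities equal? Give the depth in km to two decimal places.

Set phi₀ₐ e^(−cₐZ) = phi₀ᵦ e^(−cᵦZ) ⇒ ln(phi₀ₐ/phi₀ᵦ) = (cₐ − cᵦ)·Z
Z = ln(0.68/0.62) / (0.56 − 0.446) = 0.0924 / 0.114 = 0.810 km

0.81 km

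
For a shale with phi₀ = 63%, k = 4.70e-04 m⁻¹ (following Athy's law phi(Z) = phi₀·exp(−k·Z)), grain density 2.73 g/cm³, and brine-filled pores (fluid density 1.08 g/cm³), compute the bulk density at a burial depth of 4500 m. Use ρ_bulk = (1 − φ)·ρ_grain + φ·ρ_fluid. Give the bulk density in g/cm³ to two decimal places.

Working in km (1 km = 1000 m; k in km⁻¹ = k in m⁻¹ × 1000):
Porosity at depth: phi = 0.63·exp(−0.47×4.5) = 0.63×0.1206 = 0.0760
Bulk density: ρ_b = (1−phi)ρ_g + phi·ρ_f = 0.9240×2.73 + 0.0760×1.08
       = 2.523 + 0.082 = 2.605 g/cm³

2.60 g/cm³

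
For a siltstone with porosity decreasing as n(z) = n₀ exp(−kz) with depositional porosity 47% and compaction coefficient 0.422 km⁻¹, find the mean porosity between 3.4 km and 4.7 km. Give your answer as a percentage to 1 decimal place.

⟨n⟩ = (1/(z₂−z₁)) ∫ n₀ e^(−kz) dz = n₀·(e^(−k·z₁) − e^(−k·z₂)) / (k·(z₂−z₁))
e^(−0.422×3.4) = 0.2382; e^(−0.422×4.7) = 0.1376
⟨n⟩ = 0.47 × (0.2382 − 0.1376) / (0.422 × 1.3) = 0.47 × 0.1833 = 0.0862

8.6%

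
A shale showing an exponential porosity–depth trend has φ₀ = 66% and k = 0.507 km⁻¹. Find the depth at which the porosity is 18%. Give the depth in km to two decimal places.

Invert Athy's law: d = ln(φ₀/φ) / k
d = ln(0.66/0.18) / 0.507 = ln(3.667) / 0.507 = 1.2993 / 0.507 = 2.563 km

2.56 km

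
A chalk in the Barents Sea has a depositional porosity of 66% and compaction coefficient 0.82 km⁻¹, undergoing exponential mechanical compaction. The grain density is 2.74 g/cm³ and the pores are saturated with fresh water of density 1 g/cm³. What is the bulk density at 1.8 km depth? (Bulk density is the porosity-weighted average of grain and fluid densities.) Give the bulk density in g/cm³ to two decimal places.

Porosity at depth: phi = 0.66·exp(−0.82×1.8) = 0.66×0.2286 = 0.1508
Bulk density: ρ_b = (1−phi)ρ_g + phi·ρ_f = 0.8492×2.74 + 0.1508×1
       = 2.327 + 0.151 = 2.478 g/cm³

2.48 g/cm³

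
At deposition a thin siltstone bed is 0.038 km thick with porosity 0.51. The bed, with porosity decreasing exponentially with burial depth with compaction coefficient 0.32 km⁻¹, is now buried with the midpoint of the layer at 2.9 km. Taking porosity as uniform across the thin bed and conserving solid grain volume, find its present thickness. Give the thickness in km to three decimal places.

0.023 km

Porosity at 2.9 km: n = 0.51·exp(−0.32×2.9) = 0.2016
Solid-volume conservation: h(1−n) = h₀(1−n₀) ⇒ h = h₀·(1−n₀)/(1−n)
h = 0.038 × (1 − 0.51)/(1 − 0.2016) = 0.038 × 0.6137 = 0.0233 km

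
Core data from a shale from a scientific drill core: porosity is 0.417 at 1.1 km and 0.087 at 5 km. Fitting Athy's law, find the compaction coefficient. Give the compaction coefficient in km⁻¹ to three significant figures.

0.402 km⁻¹

Athy: φ(d) = φ₀ e^(−βd) ⇒ φ₁/φ₂ = e^{β(d₂−d₁)} ⇒ β = ln(φ₁/φ₂)/(d₂−d₁)
β = ln(0.417/0.087) / (5 − 1.1) = ln(4.793) / 3.9 = 1.5672 / 3.9 = 0.4018 km⁻¹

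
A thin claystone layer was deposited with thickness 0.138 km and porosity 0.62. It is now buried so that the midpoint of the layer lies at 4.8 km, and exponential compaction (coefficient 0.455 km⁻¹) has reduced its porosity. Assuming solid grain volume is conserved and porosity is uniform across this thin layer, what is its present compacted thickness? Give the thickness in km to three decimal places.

0.056 km

Porosity at 4.8 km: n = 0.62·exp(−0.455×4.8) = 0.0698
Solid-volume conservation: h(1−n) = h₀(1−n₀) ⇒ h = h₀·(1−n₀)/(1−n)
h = 0.138 × (1 − 0.62)/(1 − 0.0698) = 0.138 × 0.4085 = 0.0564 km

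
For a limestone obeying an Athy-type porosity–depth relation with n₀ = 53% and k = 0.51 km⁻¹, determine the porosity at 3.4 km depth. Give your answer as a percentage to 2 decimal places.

n = n₀·exp(−k·d) = 0.53 × exp(−0.51 × 3.4) = 0.53 × exp(−1.734)
  = 0.53 × 0.1766 = 0.0936

9.36%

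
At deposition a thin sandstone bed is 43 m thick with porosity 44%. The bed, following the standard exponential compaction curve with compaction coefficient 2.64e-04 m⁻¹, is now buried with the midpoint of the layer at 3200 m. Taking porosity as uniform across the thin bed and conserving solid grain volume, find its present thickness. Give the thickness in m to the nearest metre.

30 m

Working in km (1 km = 1000 m; c in km⁻¹ = c in m⁻¹ × 1000):
Porosity at 3.2 km: phi = 0.44·exp(−0.264×3.2) = 0.1890
Solid-volume conservation: h(1−phi) = h₀(1−phi₀) ⇒ h = h₀·(1−phi₀)/(1−phi)
h = 0.043 × (1 − 0.44)/(1 − 0.1890) = 0.043 × 0.6905 = 0.0297 km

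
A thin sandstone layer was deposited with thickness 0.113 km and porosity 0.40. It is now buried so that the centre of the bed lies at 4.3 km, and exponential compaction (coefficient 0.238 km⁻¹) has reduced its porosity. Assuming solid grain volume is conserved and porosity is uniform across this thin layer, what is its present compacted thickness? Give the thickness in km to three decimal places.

Porosity at 4.3 km: n = 0.4·exp(−0.238×4.3) = 0.1437
Solid-volume conservation: h(1−n) = h₀(1−n₀) ⇒ h = h₀·(1−n₀)/(1−n)
h = 0.113 × (1 − 0.4)/(1 − 0.1437) = 0.113 × 0.7007 = 0.0792 km

0.079 km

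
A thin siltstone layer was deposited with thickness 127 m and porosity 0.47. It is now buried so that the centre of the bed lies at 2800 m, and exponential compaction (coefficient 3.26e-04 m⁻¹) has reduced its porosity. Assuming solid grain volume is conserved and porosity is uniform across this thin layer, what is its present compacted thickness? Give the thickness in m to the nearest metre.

Working in km (1 km = 1000 m; β in km⁻¹ = β in m⁻¹ × 1000):
Porosity at 2.8 km: φ = 0.47·exp(−0.326×2.8) = 0.1887
Solid-volume conservation: h(1−φ) = h₀(1−φ₀) ⇒ h = h₀·(1−φ₀)/(1−φ)
h = 0.127 × (1 − 0.47)/(1 − 0.1887) = 0.127 × 0.6532 = 0.0830 km

83 m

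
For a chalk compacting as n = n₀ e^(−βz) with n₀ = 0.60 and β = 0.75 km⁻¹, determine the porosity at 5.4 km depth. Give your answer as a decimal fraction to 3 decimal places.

0.010

n = n₀·exp(−β·z) = 0.6 × exp(−0.75 × 5.4) = 0.6 × exp(−4.05)
  = 0.6 × 0.0174 = 0.0105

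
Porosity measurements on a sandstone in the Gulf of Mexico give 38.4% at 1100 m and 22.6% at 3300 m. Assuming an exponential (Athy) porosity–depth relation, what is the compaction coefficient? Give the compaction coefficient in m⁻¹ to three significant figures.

0.000241 m⁻¹

Working in km (1 km = 1000 m; β in km⁻¹ = β in m⁻¹ × 1000):
Athy: n(d) = n₀ e^(−βd) ⇒ n₁/n₂ = e^{β(d₂−d₁)} ⇒ β = ln(n₁/n₂)/(d₂−d₁)
β = ln(0.384/0.226) / (3.3 − 1.1) = ln(1.699) / 2.2 = 0.5301 / 2.2 = 0.241 km⁻¹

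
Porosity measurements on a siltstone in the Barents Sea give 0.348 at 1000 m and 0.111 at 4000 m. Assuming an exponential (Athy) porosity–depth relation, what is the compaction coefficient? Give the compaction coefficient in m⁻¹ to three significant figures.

Working in km (1 km = 1000 m; k in km⁻¹ = k in m⁻¹ × 1000):
Athy: phi(d) = phi₀ e^(−kd) ⇒ phi₁/phi₂ = e^{k(d₂−d₁)} ⇒ k = ln(phi₁/phi₂)/(d₂−d₁)
k = ln(0.348/0.111) / (4 − 1) = ln(3.135) / 3 = 1.1427 / 3 = 0.3809 km⁻¹

0.000381 m⁻¹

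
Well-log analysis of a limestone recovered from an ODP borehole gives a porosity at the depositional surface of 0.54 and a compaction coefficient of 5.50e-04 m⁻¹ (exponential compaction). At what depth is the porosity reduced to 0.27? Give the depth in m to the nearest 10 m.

1260 m

Working in km (1 km = 1000 m; c in km⁻¹ = c in m⁻¹ × 1000):
Invert Athy's law: d = ln(n₀/n) / c
d = ln(0.54/0.27) / 0.55 = ln(2) / 0.55 = 0.6931 / 0.55 = 1.260 km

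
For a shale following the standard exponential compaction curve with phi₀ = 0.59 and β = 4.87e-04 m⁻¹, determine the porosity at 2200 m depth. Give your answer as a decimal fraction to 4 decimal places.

Working in km (1 km = 1000 m; β in km⁻¹ = β in m⁻¹ × 1000):
phi = phi₀·exp(−β·d) = 0.59 × exp(−0.487 × 2.2) = 0.59 × exp(−1.071)
  = 0.59 × 0.3425 = 0.2021

0.2021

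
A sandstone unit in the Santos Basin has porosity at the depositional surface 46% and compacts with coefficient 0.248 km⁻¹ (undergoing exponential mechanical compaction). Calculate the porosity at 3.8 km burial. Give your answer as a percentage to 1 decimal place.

phi = phi₀·exp(−β·z) = 0.46 × exp(−0.248 × 3.8) = 0.46 × exp(−0.9424)
  = 0.46 × 0.3897 = 0.1793

17.9%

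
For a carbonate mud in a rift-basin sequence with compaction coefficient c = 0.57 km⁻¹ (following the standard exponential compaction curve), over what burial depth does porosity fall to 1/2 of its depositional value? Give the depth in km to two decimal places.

phi/phi₀ = 1/2 ⇒ exp(−c·Z) = 1/2 ⇒ Z = ln(2) / c
Z = 0.6931 / 0.57 = 1.216 km

1.22 km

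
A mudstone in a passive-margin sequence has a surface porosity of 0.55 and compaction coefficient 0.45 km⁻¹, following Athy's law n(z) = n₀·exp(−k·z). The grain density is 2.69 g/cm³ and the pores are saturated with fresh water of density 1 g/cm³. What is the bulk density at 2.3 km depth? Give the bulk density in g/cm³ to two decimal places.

Porosity at depth: n = 0.55·exp(−0.45×2.3) = 0.55×0.3552 = 0.1954
Bulk density: ρ_b = (1−n)ρ_g + n·ρ_f = 0.8046×2.69 + 0.1954×1
       = 2.164 + 0.195 = 2.360 g/cm³

2.36 g/cm³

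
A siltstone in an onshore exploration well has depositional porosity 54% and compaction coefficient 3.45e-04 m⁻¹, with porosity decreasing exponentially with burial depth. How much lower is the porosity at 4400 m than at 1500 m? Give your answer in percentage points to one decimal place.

Working in km (1 km = 1000 m; c in km⁻¹ = c in m⁻¹ × 1000):
φ(1.5) = 0.54·e^(−0.345×1.5) = 0.3218
φ(4.4) = 0.54·e^(−0.345×4.4) = 0.1183
Δφ = 0.3218 − 0.1183 = 0.2035

20.4 percentage points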